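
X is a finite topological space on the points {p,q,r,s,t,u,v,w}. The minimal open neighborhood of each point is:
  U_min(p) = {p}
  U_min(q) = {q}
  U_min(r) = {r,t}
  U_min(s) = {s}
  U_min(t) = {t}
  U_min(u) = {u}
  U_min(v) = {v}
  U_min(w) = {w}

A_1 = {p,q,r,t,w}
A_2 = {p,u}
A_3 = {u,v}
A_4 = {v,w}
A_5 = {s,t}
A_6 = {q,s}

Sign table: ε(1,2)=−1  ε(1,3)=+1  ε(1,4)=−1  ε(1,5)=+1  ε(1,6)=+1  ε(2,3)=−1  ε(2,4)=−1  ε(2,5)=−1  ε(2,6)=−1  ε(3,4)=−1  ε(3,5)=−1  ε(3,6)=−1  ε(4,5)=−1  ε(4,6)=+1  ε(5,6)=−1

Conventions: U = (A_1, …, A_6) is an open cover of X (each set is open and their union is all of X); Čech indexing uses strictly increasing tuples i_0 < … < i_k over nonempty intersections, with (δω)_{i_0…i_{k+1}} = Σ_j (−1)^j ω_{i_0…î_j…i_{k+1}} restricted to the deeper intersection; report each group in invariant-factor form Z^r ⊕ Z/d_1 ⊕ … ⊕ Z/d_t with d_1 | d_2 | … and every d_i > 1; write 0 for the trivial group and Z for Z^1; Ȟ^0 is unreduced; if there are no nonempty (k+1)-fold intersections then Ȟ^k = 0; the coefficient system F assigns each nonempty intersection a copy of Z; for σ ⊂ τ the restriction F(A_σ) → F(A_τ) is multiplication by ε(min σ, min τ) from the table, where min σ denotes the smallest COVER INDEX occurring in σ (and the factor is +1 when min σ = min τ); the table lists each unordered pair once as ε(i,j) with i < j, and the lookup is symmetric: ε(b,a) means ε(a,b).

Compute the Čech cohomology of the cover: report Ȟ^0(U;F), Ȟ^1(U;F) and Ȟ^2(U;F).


Ȟ^0(U;F) ≅ 0, Ȟ^1(U;F) ≅ Z ⊕ Z/2 and Ȟ^2(U;F) ≅ 0

nonempty intersections:
  A12={p} A14={w} A15={t} A16={q} A23={u} A34={v} A56={s}
C dims 6,7; δ0: rk 6, SNF 1^5·2
Ȟ^0: (6−6)−0=0 ⇒ 0
Ȟ^1: (7−0)−6=1 plus torsion [2] ⇒ Z ⊕ Z/2
Ȟ^2: (0−0)−0=0 ⇒ 0


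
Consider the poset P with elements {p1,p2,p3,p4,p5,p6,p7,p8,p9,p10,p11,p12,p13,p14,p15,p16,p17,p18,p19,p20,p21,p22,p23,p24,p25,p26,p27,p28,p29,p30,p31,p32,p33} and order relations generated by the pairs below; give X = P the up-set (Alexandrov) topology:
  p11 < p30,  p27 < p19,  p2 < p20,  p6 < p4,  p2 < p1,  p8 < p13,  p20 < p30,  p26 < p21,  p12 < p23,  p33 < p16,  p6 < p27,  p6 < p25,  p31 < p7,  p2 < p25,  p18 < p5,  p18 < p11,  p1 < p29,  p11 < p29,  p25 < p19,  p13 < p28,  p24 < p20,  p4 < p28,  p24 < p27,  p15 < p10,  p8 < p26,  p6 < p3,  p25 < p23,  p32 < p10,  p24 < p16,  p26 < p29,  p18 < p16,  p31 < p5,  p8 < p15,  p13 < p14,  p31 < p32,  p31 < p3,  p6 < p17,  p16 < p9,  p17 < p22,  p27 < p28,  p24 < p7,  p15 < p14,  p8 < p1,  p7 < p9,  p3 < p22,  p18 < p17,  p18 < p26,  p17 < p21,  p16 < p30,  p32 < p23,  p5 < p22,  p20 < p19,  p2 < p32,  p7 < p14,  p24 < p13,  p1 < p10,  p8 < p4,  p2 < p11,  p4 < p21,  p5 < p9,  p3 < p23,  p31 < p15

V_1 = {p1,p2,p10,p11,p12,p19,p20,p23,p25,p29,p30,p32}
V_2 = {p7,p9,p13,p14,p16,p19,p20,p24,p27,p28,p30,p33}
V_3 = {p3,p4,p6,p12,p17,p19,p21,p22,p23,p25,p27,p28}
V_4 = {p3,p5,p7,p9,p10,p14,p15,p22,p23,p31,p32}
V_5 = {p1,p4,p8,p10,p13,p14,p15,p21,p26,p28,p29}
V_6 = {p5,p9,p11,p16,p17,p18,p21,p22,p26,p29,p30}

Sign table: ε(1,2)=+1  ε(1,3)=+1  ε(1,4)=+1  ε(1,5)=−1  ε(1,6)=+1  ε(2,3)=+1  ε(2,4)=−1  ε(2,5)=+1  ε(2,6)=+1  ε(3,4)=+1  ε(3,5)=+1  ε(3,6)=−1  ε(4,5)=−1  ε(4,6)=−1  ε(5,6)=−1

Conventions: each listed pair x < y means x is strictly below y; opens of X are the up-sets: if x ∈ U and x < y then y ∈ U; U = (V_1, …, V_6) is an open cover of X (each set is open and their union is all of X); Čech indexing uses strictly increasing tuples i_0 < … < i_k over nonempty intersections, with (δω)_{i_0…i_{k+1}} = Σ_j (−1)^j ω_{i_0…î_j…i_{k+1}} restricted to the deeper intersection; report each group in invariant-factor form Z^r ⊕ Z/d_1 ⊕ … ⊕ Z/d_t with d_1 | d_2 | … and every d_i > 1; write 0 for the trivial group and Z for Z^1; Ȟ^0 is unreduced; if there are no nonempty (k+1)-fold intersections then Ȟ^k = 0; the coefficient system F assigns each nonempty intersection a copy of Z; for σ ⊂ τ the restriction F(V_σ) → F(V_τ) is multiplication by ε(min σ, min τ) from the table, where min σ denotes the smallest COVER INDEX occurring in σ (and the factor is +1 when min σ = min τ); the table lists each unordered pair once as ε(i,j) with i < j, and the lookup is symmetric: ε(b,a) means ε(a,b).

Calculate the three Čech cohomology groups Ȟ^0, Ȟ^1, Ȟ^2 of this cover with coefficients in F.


Ȟ^0(U;F) ≅ 0; Ȟ^1(U;F) ≅ Z/2; Ȟ^2(U;F) ≅ Z

nerve simplices:
  V12={p19,p20,p30} V13={p12,p19,p23,p25} V14={p10,p23,p32} V15={p1,p10,p29} V16={p11,p29,p30} V23={p19,p27,p28} V24={p7,p9,p14} V25={p13,p14,p28} V26={p9,p16,p30} V34={p3,p22,p23} V35={p4,p21,p28} V36={p17,p21,p22} V45={p10,p14,p15} V46={p5,p9,p22} V56={p21,p26,p29}
  V123={p19} V126={p30} V134={p23} V145={p10} V156={p29} V235={p28} V245={p14} V246={p9} V346={p22} V356={p21}
C dims 6,15,10; δ0: rk 6, SNF 1^5·2; δ1: rk 9, SNF 1^9
degree 0: 6−6−0 = 0 → Ȟ^0 ≅ 0
degree 1: 15−9−6 = 0 plus torsion [2] → Ȟ^1 ≅ Z/2
degree 2: 10−0−9 = 1 → Ȟ^2 ≅ Z


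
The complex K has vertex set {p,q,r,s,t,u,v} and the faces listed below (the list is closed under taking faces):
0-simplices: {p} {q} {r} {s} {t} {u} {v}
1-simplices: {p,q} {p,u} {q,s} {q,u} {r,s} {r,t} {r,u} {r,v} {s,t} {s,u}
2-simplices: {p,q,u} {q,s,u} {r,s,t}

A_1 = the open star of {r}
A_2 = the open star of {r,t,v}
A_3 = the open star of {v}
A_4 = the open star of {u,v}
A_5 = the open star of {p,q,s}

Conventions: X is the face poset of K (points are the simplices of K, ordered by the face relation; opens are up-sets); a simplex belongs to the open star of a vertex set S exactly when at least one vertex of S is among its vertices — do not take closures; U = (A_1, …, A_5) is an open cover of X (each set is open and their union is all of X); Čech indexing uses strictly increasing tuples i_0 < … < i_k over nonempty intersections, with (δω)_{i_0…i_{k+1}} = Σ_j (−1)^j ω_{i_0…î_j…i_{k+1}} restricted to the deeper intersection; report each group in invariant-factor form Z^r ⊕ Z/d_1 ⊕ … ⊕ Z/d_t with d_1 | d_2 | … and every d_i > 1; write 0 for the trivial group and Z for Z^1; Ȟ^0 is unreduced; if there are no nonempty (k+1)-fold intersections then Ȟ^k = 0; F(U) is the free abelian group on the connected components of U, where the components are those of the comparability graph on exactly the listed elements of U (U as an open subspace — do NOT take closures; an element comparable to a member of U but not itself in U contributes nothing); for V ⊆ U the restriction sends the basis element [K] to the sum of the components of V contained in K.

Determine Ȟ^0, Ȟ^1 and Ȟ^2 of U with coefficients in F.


Ȟ^0(U;F) ≅ Z; Ȟ^1(U;F) ≅ Z; Ȟ^2(U;F) ≅ 0

intersection data:
  A1={{r},{r,s},{r,t},{r,u},{r,v},{r,s,t}} A2={{r},{t},{v},{r,s},{r,t},{r,u},{r,v},{s,t},{r,s,t}} A3={{v},{r,v}} A4={{u},{v},{p,u},{q,u},{r,u},{r,v},{s,u},{p,q,u},{q,s,u}} A5={{p},{q},{s},{p,q},{p,u},{q,s},{q,u},{r,s},{s,t},{s,u},{p,q,u},{q,s,u},{r,s,t}}
  A12={{r},{r,s},{r,t},{r,u},{r,v},{r,s,t}} A13={{r,v}} A14={{r,u},{r,v}} A15={{r,s},{r,s,t}} A23={{v},{r,v}} A24={{v},{r,u},{r,v}} A25={{r,s},{s,t},{r,s,t}} A34={{v},{r,v}} A45={{p,u},{q,u},{s,u},{p,q,u},{q,s,u}}
  A123={{r,v}} A124={{r,u},{r,v}} A125={{r,s},{r,s,t}} A134={{r,v}} A234={{v},{r,v}}
  A1234={{r,v}}
components per intersection:
  A1: {{r},{r,s},{r,t},{r,u},{r,v},{r,s,t}}
  A2: {{r},{t},{v},{r,s},{r,t},{r,u},{r,v},{s,t},{r,s,t}}
  A3: {{v},{r,v}}
  A4: {{u},{p,u},{q,u},{r,u},{s,u},{p,q,u},{q,s,u}} {{v},{r,v}}
  A5: {{p},{q},{s},{p,q},{p,u},{q,s},{q,u},{r,s},{s,t},{s,u},{p,q,u},{q,s,u},{r,s,t}}
  A12: {{r},{r,s},{r,t},{r,u},{r,v},{r,s,t}}
  A13: {{r,v}}
  A14: {{r,u}} {{r,v}}
  A15: {{r,s},{r,s,t}}
  A23: {{v},{r,v}}
  A24: {{v},{r,v}} {{r,u}}
  A25: {{r,s},{s,t},{r,s,t}}
  A34: {{v},{r,v}}
  A45: {{p,u},{q,u},{s,u},{p,q,u},{q,s,u}}
  A123: {{r,v}}
  A124: {{r,u}} {{r,v}}
  A125: {{r,s},{r,s,t}}
  A134: {{r,v}}
  A234: {{v},{r,v}}
  A1234: {{r,v}}
C dims 6,11,6,1; δ0: rk 5, SNF 1^5; δ1: rk 5, SNF 1^5; δ2: rk 1, SNF 1^1
Ȟ^0 = (6 − 5) − 0 = 1, so Ȟ^0 ≅ Z
Ȟ^1 = (11 − 5) − 5 = 1, so Ȟ^1 ≅ Z
Ȟ^2 = (6 − 1) − 5 = 0, so Ȟ^2 ≅ 0


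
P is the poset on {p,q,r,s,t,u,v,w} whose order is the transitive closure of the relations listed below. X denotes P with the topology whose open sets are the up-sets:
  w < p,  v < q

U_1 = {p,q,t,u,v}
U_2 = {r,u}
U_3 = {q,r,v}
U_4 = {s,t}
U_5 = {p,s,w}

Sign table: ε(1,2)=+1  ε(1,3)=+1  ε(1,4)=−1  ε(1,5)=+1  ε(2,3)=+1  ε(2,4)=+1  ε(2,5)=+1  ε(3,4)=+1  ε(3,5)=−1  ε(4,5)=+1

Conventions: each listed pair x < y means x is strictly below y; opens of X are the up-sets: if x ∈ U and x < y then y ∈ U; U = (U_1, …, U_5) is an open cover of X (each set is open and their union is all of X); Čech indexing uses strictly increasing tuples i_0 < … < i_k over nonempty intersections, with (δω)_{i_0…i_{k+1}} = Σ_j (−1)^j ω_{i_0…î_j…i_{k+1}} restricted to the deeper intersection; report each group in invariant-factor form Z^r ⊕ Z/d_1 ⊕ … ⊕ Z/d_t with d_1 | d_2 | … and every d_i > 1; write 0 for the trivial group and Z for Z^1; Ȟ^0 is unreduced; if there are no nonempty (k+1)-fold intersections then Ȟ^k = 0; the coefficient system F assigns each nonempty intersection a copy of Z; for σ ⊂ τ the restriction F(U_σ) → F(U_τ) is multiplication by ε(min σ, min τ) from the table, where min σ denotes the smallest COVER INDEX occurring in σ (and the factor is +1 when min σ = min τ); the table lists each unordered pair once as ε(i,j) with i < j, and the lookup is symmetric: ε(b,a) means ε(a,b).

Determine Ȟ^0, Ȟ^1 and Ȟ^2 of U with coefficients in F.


Ȟ^0 = 0, Ȟ^1 = Z ⊕ Z/2 and Ȟ^2 = 0

intersection data:
  U12={u} U13={q,v} U14={t} U15={p} U23={r} U45={s}
C dims 5,6; δ0: rk 5, SNF 1^4·2
Ȟ^0 = (5 − 5) − 0 = 0, so Ȟ^0 ≅ 0
Ȟ^1 = (6 − 0) − 5 = 1 plus torsion [2], so Ȟ^1 ≅ Z ⊕ Z/2
Ȟ^2 = (0 − 0) − 0 = 0, so Ȟ^2 ≅ 0


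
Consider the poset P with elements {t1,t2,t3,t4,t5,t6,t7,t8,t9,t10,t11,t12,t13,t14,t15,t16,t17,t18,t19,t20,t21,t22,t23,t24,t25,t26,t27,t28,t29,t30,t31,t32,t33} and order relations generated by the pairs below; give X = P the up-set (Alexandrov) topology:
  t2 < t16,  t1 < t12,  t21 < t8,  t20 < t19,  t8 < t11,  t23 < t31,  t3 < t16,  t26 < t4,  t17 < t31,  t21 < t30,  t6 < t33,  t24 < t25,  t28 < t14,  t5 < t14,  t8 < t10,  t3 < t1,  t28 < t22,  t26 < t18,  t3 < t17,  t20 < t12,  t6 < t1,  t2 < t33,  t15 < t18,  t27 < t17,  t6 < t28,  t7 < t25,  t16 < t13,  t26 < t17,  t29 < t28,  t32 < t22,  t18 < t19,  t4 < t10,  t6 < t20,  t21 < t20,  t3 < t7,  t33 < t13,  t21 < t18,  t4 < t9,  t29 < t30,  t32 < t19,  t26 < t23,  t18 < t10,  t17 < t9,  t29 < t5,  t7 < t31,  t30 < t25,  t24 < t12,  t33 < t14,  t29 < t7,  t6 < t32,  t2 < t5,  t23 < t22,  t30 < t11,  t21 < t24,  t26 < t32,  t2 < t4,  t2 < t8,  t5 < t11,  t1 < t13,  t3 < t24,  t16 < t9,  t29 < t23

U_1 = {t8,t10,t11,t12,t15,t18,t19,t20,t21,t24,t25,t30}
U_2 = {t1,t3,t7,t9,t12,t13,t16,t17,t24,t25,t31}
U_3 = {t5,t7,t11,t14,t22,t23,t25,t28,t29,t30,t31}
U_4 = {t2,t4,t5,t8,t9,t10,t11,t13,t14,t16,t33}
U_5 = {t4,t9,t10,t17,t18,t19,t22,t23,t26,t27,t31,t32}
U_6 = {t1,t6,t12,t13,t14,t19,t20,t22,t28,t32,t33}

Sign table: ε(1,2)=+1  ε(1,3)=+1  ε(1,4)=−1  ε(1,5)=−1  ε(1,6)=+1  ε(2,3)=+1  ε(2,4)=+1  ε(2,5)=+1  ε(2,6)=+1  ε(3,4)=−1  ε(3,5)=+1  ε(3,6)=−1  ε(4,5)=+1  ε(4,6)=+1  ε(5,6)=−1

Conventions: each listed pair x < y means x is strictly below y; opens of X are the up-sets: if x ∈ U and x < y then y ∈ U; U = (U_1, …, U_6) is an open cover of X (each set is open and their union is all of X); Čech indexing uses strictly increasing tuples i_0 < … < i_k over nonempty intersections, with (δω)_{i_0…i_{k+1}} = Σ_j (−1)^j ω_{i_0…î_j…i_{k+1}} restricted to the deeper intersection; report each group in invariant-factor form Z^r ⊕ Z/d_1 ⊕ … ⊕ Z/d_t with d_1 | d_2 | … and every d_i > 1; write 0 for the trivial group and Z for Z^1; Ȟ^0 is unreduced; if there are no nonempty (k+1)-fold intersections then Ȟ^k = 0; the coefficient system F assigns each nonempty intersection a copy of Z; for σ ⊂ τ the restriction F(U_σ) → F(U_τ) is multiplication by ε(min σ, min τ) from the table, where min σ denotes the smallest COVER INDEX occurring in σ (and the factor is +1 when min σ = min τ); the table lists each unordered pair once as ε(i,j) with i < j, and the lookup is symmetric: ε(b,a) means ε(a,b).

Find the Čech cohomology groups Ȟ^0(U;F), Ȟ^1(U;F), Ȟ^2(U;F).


Ȟ^0 = 0, Ȟ^1 = Z/2 and Ȟ^2 = Z

intersection data:
  U12={t12,t24,t25} U13={t11,t25,t30} U14={t8,t10,t11} U15={t10,t18,t19} U16={t12,t19,t20} U23={t7,t25,t31} U24={t9,t13,t16} U25={t9,t17,t31} U26={t1,t12,t13} U34={t5,t11,t14} U35={t22,t23,t31} U36={t14,t22,t28} U45={t4,t9,t10} U46={t13,t14,t33} U56={t19,t22,t32}
  U123={t25} U126={t12} U134={t11} U145={t10} U156={t19} U235={t31} U245={t9} U246={t13} U346={t14} U356={t22}
C dims 6,15,10; δ0: rk 6, SNF 1^5·2; δ1: rk 9, SNF 1^9
Ȟ^0 = (6 − 6) − 0 = 0, so Ȟ^0 ≅ 0
Ȟ^1 = (15 − 9) − 6 = 0 plus torsion [2], so Ȟ^1 ≅ Z/2
Ȟ^2 = (10 − 0) − 9 = 1, so Ȟ^2 ≅ Z


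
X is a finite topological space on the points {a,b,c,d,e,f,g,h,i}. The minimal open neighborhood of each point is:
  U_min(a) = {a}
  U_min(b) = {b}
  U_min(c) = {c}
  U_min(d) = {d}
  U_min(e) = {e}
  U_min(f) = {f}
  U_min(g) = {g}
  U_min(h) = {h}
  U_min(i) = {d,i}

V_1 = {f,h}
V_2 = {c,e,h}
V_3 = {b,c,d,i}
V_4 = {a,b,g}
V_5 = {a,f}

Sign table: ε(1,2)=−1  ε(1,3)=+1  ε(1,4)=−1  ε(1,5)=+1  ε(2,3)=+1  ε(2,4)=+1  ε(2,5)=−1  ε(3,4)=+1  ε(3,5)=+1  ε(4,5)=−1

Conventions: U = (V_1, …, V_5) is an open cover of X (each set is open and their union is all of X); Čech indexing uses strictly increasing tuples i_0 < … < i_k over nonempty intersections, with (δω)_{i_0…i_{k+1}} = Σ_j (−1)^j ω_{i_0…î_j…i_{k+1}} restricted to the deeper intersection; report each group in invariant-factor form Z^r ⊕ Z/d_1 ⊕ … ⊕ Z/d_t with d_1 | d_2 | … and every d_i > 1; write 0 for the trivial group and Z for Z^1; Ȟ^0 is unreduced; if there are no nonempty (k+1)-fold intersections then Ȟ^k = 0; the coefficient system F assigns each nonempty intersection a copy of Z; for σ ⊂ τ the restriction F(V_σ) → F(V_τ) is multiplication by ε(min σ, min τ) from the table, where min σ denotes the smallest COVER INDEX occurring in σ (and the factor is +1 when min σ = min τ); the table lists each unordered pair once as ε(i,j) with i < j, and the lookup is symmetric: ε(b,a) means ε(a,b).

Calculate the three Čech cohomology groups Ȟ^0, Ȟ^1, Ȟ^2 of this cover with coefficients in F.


Ȟ^0 = Z; Ȟ^1 = Z; Ȟ^2 = 0

nerve simplices:
  V12={h} V15={f} V23={c} V34={b} V45={a}
C dims 5,5; δ0: rk 4, SNF 1^4
degree 0: 5−4−0 = 1 → Ȟ^0 ≅ Z
degree 1: 5−0−4 = 1 → Ȟ^1 ≅ Z
degree 2: 0−0−0 = 0 → Ȟ^2 ≅ 0


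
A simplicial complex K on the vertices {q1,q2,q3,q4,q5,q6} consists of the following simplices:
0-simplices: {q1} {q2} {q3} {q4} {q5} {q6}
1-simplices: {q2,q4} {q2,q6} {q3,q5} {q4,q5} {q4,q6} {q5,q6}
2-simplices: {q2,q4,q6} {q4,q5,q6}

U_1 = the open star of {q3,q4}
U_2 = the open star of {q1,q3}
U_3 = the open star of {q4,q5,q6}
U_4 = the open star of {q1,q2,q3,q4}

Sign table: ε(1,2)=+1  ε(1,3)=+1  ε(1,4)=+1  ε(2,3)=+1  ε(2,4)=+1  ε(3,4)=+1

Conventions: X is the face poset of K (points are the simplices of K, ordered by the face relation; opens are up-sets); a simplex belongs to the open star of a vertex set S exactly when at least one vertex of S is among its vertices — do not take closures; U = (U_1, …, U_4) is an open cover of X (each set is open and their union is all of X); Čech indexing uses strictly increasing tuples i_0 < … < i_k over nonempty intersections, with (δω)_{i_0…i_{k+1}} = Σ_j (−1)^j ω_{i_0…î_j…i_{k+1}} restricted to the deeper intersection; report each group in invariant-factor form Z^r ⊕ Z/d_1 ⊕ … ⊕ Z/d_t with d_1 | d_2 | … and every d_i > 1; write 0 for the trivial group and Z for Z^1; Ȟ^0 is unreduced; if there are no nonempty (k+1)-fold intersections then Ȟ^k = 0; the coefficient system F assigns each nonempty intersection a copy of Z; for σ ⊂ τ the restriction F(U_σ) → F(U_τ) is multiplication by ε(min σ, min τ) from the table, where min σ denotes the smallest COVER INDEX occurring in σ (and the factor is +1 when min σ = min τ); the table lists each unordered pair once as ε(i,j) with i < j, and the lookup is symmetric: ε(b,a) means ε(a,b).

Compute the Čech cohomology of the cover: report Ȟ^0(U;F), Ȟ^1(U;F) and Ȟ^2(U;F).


nonempty intersections:
  U1={{q3},{q4},{q2,q4},{q3,q5},{q4,q5},{q4,q6},{q2,q4,q6},{q4,q5,q6}} U2={{q1},{q3},{q3,q5}} U3={{q4},{q5},{q6},{q2,q4},{q2,q6},{q3,q5},{q4,q5},{q4,q6},{q5,q6},{q2,q4,q6},{q4,q5,q6}} U4={{q1},{q2},{q3},{q4},{q2,q4},{q2,q6},{q3,q5},{q4,q5},{q4,q6},{q2,q4,q6},{q4,q5,q6}}
  U12={{q3},{q3,q5}} U13={{q4},{q2,q4},{q3,q5},{q4,q5},{q4,q6},{q2,q4,q6},{q4,q5,q6}} U14={{q3},{q4},{q2,q4},{q3,q5},{q4,q5},{q4,q6},{q2,q4,q6},{q4,q5,q6}} U23={{q3,q5}} U24={{q1},{q3},{q3,q5}} U34={{q4},{q2,q4},{q2,q6},{q3,q5},{q4,q5},{q4,q6},{q2,q4,q6},{q4,q5,q6}}
  U123={{q3,q5}} U124={{q3},{q3,q5}} U134={{q4},{q2,q4},{q3,q5},{q4,q5},{q4,q6},{q2,q4,q6},{q4,q5,q6}} U234={{q3,q5}}
  U1234={{q3,q5}}
C dims 4,6,4,1; δ0: rk 3, SNF 1^3; δ1: rk 3, SNF 1^3; δ2: rk 1, SNF 1^1
Ȟ^0: (4−3)−0=1 ⇒ Z
Ȟ^1: (6−3)−3=0 ⇒ 0
Ȟ^2: (4−1)−3=0 ⇒ 0

Ȟ^0 = Z,  Ȟ^1 = 0,  Ȟ^2 = 0


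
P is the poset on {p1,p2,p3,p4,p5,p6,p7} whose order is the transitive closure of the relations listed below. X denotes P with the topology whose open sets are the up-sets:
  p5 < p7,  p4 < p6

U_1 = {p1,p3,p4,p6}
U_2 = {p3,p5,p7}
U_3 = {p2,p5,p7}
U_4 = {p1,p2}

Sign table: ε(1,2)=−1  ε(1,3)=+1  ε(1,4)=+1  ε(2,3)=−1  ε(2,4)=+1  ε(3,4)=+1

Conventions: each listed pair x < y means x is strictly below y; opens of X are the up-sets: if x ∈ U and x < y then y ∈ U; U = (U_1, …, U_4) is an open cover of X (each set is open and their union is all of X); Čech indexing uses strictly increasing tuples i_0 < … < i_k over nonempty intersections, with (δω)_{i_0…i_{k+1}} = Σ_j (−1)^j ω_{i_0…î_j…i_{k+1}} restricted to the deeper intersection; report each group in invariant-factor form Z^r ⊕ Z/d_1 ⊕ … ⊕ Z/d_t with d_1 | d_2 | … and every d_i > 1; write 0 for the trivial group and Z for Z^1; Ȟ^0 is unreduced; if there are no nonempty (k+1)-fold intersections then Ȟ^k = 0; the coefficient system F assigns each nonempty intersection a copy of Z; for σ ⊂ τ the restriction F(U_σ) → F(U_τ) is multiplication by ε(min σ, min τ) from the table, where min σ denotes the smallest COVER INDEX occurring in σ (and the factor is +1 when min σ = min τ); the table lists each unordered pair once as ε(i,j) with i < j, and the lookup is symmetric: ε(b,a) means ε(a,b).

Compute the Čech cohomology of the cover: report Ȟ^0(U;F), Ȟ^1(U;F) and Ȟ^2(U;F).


Ȟ^0(U;F) ≅ Z; Ȟ^1(U;F) ≅ Z; Ȟ^2(U;F) ≅ 0

nerve simplices:
  U12={p3} U14={p1} U23={p5,p7} U34={p2}
C dims 4,4; δ0: rk 3, SNF 1^3
degree 0: 4−3−0 = 1 → Ȟ^0 ≅ Z
degree 1: 4−0−3 = 1 → Ȟ^1 ≅ Z
degree 2: 0−0−0 = 0 → Ȟ^2 ≅ 0


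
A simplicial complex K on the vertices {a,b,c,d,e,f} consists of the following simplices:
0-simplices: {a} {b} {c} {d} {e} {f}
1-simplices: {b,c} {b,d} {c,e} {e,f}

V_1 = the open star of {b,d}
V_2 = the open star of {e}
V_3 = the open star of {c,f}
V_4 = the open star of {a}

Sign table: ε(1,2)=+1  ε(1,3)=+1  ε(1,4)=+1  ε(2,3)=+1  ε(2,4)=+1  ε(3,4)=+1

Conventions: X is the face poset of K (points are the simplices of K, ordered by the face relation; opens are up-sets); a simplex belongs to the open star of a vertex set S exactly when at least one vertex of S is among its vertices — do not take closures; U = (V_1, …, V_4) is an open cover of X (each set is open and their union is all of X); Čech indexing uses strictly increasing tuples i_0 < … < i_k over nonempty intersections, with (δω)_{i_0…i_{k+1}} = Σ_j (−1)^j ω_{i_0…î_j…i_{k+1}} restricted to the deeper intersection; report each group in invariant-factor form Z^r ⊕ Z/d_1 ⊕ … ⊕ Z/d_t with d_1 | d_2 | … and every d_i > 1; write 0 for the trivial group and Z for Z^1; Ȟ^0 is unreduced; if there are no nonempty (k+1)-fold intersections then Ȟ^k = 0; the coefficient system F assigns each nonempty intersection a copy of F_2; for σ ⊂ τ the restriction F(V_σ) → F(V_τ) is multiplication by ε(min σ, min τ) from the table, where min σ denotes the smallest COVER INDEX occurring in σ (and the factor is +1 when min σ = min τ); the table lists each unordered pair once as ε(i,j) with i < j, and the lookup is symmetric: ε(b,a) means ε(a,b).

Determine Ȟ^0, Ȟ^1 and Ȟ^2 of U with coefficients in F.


Ȟ^0 = Z/2 ⊕ Z/2, Ȟ^1 = 0, Ȟ^2 = 0

nonempty intersections:
  V1={{b},{d},{b,c},{b,d}} V2={{e},{c,e},{e,f}} V3={{c},{f},{b,c},{c,e},{e,f}} V4={{a}}
  V13={{b,c}} V23={{c,e},{e,f}}
C dims 4,2; δ0: rk_F2 2
Ȟ^0: (4−2)−0=2 ⇒ Z/2 ⊕ Z/2
Ȟ^1: (2−0)−2=0 ⇒ 0
Ȟ^2: (0−0)−0=0 ⇒ 0


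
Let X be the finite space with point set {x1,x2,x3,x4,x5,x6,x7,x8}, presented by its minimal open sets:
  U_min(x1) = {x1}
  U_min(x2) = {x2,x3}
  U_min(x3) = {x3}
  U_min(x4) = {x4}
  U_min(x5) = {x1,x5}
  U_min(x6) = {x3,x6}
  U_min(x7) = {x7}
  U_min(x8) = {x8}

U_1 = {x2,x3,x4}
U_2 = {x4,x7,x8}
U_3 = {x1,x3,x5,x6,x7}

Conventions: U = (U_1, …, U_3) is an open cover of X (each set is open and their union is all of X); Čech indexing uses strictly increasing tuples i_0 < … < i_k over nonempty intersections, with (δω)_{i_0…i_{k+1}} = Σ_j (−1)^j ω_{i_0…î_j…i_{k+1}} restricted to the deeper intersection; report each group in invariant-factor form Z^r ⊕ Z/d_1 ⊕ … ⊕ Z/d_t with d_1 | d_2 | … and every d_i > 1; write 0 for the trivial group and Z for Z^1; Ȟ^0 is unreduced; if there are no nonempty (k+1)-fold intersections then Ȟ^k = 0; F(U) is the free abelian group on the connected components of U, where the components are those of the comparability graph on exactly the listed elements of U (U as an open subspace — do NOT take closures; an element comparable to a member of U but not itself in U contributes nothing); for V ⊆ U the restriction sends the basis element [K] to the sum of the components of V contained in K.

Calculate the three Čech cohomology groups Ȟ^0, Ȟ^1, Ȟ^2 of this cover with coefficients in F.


Ȟ^0 = Z^5, Ȟ^1 = 0 and Ȟ^2 = 0

nonempty overlaps:
  U12={x4} U13={x3} U23={x7}
components per intersection:
  U1: {x2,x3} {x4}
  U2: {x4} {x7} {x8}
  U3: {x1,x5} {x3,x6} {x7}
  U12: {x4}
  U13: {x3}
  U23: {x7}
C dims 8,3; δ0: rk 3, SNF 1^3
degree 0: 8−3−0 = 5 → Ȟ^0 ≅ Z^5
degree 1: 3−0−3 = 0 → Ȟ^1 ≅ 0
degree 2: 0−0−0 = 0 → Ȟ^2 ≅ 0


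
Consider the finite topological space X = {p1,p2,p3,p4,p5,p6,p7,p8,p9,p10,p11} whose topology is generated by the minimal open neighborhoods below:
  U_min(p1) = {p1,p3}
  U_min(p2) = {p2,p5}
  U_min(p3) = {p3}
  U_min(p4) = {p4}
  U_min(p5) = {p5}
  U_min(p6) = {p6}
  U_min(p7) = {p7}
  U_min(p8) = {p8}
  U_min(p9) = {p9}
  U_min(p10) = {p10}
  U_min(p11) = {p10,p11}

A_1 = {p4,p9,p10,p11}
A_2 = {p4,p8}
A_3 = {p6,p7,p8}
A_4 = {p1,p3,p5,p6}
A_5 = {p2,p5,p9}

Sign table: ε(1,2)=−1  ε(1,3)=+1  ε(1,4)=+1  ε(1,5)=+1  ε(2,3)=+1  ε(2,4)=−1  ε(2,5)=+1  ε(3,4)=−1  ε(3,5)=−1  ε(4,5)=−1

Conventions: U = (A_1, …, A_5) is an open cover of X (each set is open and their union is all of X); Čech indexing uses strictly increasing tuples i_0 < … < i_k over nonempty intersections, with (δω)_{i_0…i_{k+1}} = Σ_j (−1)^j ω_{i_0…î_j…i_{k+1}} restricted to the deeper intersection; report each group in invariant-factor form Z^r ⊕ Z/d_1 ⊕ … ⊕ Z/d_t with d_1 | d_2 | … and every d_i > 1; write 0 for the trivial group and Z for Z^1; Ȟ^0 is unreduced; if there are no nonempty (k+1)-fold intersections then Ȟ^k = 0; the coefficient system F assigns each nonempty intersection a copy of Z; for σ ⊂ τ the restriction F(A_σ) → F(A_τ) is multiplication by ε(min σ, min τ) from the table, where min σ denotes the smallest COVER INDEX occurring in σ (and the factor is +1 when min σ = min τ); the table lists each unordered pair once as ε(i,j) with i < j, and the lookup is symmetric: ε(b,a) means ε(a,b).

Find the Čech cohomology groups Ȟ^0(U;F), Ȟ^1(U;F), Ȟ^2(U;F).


nerve simplices:
  A12={p4} A15={p9} A23={p8} A34={p6} A45={p5}
C dims 5,5; δ0: rk 5, SNF 1^4·2
degree 0: 5−5−0 = 0 → Ȟ^0 ≅ 0
degree 1: 5−0−5 = 0 plus torsion [2] → Ȟ^1 ≅ Z/2
degree 2: 0−0−0 = 0 → Ȟ^2 ≅ 0

Ȟ^0(U;F) ≅ 0,  Ȟ^1(U;F) ≅ Z/2,  Ȟ^2(U;F) ≅ 0


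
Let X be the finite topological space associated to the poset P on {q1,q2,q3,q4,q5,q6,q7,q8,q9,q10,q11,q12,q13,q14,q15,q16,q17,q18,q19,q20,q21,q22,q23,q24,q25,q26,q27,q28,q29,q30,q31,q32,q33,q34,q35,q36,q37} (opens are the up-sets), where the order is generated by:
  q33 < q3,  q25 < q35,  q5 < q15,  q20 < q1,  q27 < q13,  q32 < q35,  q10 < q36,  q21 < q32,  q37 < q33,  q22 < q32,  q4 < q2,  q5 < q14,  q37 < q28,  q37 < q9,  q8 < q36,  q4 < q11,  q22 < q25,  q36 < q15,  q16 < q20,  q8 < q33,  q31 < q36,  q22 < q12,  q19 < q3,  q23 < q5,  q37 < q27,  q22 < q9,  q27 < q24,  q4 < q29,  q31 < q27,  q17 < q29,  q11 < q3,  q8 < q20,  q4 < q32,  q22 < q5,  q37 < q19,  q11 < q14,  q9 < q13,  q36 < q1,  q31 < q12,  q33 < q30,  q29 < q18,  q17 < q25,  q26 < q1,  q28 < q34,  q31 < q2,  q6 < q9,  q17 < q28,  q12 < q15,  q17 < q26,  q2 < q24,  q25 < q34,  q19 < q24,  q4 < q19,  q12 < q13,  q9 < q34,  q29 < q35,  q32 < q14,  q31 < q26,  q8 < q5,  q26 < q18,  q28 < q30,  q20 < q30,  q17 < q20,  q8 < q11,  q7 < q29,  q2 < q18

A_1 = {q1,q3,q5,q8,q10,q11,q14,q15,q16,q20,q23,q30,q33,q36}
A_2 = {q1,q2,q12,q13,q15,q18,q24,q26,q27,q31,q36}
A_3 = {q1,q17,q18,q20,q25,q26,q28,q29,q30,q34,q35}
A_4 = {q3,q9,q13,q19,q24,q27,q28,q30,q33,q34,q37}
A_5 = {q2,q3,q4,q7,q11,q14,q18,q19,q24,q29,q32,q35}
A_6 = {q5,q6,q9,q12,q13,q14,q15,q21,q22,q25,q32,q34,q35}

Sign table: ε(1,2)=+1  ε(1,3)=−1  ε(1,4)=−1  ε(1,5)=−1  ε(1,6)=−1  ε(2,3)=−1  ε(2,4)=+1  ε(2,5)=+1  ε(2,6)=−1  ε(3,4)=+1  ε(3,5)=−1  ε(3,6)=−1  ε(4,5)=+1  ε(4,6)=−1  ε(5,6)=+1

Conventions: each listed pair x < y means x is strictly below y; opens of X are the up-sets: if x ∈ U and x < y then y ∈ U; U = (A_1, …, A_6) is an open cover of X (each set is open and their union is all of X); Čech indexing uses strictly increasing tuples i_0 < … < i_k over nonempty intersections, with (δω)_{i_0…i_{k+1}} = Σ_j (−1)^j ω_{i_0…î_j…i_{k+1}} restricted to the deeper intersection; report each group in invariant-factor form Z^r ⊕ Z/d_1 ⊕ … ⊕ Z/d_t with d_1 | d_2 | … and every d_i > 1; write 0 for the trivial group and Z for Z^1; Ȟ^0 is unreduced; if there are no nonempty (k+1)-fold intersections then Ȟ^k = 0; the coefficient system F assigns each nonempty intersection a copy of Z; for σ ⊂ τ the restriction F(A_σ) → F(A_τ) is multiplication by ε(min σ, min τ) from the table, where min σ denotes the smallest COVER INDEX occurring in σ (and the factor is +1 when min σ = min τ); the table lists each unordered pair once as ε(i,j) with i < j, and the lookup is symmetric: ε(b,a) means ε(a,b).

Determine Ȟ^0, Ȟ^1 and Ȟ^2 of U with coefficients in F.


Ȟ^0(U;F) ≅ 0; Ȟ^1(U;F) ≅ Z/2; Ȟ^2(U;F) ≅ Z

intersection data:
  A12={q1,q15,q36} A13={q1,q20,q30} A14={q3,q30,q33} A15={q3,q11,q14} A16={q5,q14,q15} A23={q1,q18,q26} A24={q13,q24,q27} A25={q2,q18,q24} A26={q12,q13,q15} A34={q28,q30,q34} A35={q18,q29,q35} A36={q25,q34,q35} A45={q3,q19,q24} A46={q9,q13,q34} A56={q14,q32,q35}
  A123={q1} A126={q15} A134={q30} A145={q3} A156={q14} A235={q18} A245={q24} A246={q13} A346={q34} A356={q35}
C dims 6,15,10; δ0: rk 6, SNF 1^5·2; δ1: rk 9, SNF 1^9
Ȟ^0 = (6 − 6) − 0 = 0, so Ȟ^0 ≅ 0
Ȟ^1 = (15 − 9) − 6 = 0 plus torsion [2], so Ȟ^1 ≅ Z/2
Ȟ^2 = (10 − 0) − 9 = 1, so Ȟ^2 ≅ Z


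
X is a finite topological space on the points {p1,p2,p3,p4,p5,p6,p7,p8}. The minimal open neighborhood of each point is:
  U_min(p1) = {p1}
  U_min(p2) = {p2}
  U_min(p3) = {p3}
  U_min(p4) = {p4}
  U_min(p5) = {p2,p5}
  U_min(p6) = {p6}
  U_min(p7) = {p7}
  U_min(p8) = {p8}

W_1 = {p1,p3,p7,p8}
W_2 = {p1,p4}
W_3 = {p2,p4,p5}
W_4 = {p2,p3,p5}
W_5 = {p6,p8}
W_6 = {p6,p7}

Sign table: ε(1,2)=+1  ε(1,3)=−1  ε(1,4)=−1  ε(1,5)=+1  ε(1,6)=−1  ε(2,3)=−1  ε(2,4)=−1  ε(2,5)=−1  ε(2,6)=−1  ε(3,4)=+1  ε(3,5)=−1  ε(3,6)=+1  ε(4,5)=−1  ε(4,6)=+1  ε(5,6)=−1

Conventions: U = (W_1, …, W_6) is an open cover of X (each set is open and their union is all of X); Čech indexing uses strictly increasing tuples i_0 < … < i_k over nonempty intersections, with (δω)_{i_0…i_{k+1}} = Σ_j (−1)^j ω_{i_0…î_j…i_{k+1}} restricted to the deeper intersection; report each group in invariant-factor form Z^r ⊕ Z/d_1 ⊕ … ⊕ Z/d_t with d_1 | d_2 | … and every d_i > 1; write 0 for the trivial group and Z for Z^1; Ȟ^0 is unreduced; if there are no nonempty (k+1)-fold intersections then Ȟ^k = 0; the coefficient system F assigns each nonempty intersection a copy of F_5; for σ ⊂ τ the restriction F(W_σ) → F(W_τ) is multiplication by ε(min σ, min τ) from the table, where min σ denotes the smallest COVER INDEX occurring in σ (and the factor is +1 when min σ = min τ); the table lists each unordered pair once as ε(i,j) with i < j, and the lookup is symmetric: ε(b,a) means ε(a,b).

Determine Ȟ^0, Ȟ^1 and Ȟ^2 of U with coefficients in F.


nonempty overlaps:
  W12={p1} W14={p3} W15={p8} W16={p7} W23={p4} W34={p2,p5} W56={p6}
C dims 6,7; δ0: rk_F5 5
degree 0: 6−5−0 = 1 → Ȟ^0 ≅ Z/5
degree 1: 7−0−5 = 2 → Ȟ^1 ≅ Z/5 ⊕ Z/5
degree 2: 0−0−0 = 0 → Ȟ^2 ≅ 0

Ȟ^0 ≅ Z/5,  Ȟ^1 ≅ Z/5 ⊕ Z/5,  Ȟ^2 ≅ 0


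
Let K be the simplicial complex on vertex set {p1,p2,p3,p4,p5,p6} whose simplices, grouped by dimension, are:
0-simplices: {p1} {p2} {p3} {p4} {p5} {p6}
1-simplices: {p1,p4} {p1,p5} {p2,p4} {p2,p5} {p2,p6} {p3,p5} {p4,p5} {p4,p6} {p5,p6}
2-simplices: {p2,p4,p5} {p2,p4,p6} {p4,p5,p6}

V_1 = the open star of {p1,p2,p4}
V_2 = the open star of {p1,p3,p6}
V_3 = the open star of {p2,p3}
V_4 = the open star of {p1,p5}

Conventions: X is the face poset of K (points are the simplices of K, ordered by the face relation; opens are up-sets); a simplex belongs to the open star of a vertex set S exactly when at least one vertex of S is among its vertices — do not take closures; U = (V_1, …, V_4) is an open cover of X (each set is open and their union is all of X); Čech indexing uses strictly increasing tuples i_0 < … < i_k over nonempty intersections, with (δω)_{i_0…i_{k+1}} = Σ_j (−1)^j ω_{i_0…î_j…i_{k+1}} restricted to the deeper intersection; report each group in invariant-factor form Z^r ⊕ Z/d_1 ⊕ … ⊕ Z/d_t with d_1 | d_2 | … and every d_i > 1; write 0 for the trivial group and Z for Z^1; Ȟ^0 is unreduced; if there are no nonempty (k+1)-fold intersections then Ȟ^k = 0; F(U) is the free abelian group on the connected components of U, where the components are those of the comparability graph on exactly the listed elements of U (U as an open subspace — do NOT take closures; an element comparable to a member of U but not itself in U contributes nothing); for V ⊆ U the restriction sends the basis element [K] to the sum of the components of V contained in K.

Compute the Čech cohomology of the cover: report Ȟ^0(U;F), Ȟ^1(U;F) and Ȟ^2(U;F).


Ȟ^0 = Z, Ȟ^1 = Z, Ȟ^2 = 0

nonempty intersections:
  V1={{p1},{p2},{p4},{p1,p4},{p1,p5},{p2,p4},{p2,p5},{p2,p6},{p4,p5},{p4,p6},{p2,p4,p5},{p2,p4,p6},{p4,p5,p6}} V2={{p1},{p3},{p6},{p1,p4},{p1,p5},{p2,p6},{p3,p5},{p4,p6},{p5,p6},{p2,p4,p6},{p4,p5,p6}} V3={{p2},{p3},{p2,p4},{p2,p5},{p2,p6},{p3,p5},{p2,p4,p5},{p2,p4,p6}} V4={{p1},{p5},{p1,p4},{p1,p5},{p2,p5},{p3,p5},{p4,p5},{p5,p6},{p2,p4,p5},{p4,p5,p6}}
  V12={{p1},{p1,p4},{p1,p5},{p2,p6},{p4,p6},{p2,p4,p6},{p4,p5,p6}} V13={{p2},{p2,p4},{p2,p5},{p2,p6},{p2,p4,p5},{p2,p4,p6}} V14={{p1},{p1,p4},{p1,p5},{p2,p5},{p4,p5},{p2,p4,p5},{p4,p5,p6}} V23={{p3},{p2,p6},{p3,p5},{p2,p4,p6}} V24={{p1},{p1,p4},{p1,p5},{p3,p5},{p5,p6},{p4,p5,p6}} V34={{p2,p5},{p3,p5},{p2,p4,p5}}
  V123={{p2,p6},{p2,p4,p6}} V124={{p1},{p1,p4},{p1,p5},{p4,p5,p6}} V134={{p2,p5},{p2,p4,p5}} V234={{p3,p5}}
components per intersection:
  V1: {{p1},{p2},{p4},{p1,p4},{p1,p5},{p2,p4},{p2,p5},{p2,p6},{p4,p5},{p4,p6},{p2,p4,p5},{p2,p4,p6},{p4,p5,p6}}
  V2: {{p1},{p1,p4},{p1,p5}} {{p3},{p3,p5}} {{p6},{p2,p6},{p4,p6},{p5,p6},{p2,p4,p6},{p4,p5,p6}}
  V3: {{p2},{p2,p4},{p2,p5},{p2,p6},{p2,p4,p5},{p2,p4,p6}} {{p3},{p3,p5}}
  V4: {{p1},{p5},{p1,p4},{p1,p5},{p2,p5},{p3,p5},{p4,p5},{p5,p6},{p2,p4,p5},{p4,p5,p6}}
  V12: {{p1},{p1,p4},{p1,p5}} {{p2,p6},{p4,p6},{p2,p4,p6},{p4,p5,p6}}
  V13: {{p2},{p2,p4},{p2,p5},{p2,p6},{p2,p4,p5},{p2,p4,p6}}
  V14: {{p1},{p1,p4},{p1,p5}} {{p2,p5},{p4,p5},{p2,p4,p5},{p4,p5,p6}}
  V23: {{p3},{p3,p5}} {{p2,p6},{p2,p4,p6}}
  V24: {{p1},{p1,p4},{p1,p5}} {{p3,p5}} {{p5,p6},{p4,p5,p6}}
  V34: {{p2,p5},{p2,p4,p5}} {{p3,p5}}
  V123: {{p2,p6},{p2,p4,p6}}
  V124: {{p1},{p1,p4},{p1,p5}} {{p4,p5,p6}}
  V134: {{p2,p5},{p2,p4,p5}}
  V234: {{p3,p5}}
C dims 7,12,5; δ0: rk 6, SNF 1^6; δ1: rk 5, SNF 1^5
Ȟ^0: (7−6)−0=1 ⇒ Z
Ȟ^1: (12−5)−6=1 ⇒ Z
Ȟ^2: (5−0)−5=0 ⇒ 0


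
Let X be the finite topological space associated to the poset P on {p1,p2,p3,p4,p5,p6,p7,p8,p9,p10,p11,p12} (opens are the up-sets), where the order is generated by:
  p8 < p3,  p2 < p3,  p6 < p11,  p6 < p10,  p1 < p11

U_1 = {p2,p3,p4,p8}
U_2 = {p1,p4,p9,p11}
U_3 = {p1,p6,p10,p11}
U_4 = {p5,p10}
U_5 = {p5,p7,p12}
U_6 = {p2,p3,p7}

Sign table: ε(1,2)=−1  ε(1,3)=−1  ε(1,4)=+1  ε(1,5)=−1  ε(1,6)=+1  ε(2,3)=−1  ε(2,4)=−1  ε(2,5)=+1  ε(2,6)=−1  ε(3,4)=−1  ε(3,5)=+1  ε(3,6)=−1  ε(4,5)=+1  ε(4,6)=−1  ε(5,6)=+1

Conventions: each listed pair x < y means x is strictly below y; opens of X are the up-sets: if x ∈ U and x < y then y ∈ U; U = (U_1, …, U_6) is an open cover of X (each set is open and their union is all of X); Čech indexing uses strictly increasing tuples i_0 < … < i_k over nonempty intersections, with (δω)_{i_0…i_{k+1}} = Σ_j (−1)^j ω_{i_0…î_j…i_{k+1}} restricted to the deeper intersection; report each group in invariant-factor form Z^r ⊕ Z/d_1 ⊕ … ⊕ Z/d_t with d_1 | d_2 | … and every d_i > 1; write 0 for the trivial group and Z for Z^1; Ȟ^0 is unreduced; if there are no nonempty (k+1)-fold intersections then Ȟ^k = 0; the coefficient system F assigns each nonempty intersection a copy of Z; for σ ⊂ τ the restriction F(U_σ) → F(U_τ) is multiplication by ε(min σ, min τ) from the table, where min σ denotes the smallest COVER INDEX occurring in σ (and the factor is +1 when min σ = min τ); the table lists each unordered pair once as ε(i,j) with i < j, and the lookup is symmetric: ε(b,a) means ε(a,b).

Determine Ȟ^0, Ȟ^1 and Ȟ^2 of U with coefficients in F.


Ȟ^0 = 0; Ȟ^1 = Z/2; Ȟ^2 = 0

intersection data:
  U12={p4} U16={p2,p3} U23={p1,p11} U34={p10} U45={p5} U56={p7}
C dims 6,6; δ0: rk 6, SNF 1^5·2
Ȟ^0 = (6 − 6) − 0 = 0, so Ȟ^0 ≅ 0
Ȟ^1 = (6 − 0) − 6 = 0 plus torsion [2], so Ȟ^1 ≅ Z/2
Ȟ^2 = (0 − 0) − 0 = 0, so Ȟ^2 ≅ 0


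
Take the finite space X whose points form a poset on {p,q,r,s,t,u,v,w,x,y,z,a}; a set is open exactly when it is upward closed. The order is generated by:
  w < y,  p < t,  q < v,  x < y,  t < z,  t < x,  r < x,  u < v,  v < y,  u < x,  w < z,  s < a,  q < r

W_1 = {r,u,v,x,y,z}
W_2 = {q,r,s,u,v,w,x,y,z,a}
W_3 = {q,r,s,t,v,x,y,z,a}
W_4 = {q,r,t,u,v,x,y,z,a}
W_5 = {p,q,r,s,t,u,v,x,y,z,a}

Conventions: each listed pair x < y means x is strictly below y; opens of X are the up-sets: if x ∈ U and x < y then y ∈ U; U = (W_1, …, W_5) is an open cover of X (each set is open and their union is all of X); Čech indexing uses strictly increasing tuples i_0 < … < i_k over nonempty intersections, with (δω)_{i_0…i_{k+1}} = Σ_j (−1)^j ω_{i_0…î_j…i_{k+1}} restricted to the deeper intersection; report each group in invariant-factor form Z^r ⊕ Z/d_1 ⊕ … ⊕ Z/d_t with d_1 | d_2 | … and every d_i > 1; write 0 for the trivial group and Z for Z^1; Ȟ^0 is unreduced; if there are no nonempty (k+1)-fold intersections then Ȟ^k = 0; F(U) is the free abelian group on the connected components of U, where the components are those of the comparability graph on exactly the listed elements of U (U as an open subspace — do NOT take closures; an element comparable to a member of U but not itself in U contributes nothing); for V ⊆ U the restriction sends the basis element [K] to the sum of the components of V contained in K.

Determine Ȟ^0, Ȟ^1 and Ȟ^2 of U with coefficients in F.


Ȟ^0 = Z^2, Ȟ^1 = Z, Ȟ^2 = 0

nonempty overlaps:
  W12={r,u,v,x,y,z} W13={r,v,x,y,z} W14={r,u,v,x,y,z} W15={r,u,v,x,y,z} W23={q,r,s,v,x,y,z,a} W24={q,r,u,v,x,y,z,a} W25={q,r,s,u,v,x,y,z,a} W34={q,r,t,v,x,y,z,a} W35={q,r,s,t,v,x,y,z,a} W45={q,r,t,u,v,x,y,z,a}
  W123={r,v,x,y,z} W124={r,u,v,x,y,z} W125={r,u,v,x,y,z} W134={r,v,x,y,z} W135={r,v,x,y,z} W145={r,u,v,x,y,z} W234={q,r,v,x,y,z,a} W235={q,r,s,v,x,y,z,a} W245={q,r,u,v,x,y,z,a} W345={q,r,t,v,x,y,z,a}
  W1234={r,v,x,y,z} W1235={r,v,x,y,z} W1245={r,u,v,x,y,z} W1345={r,v,x,y,z} W2345={q,r,v,x,y,z,a}
  W12345={r,v,x,y,z}
components per intersection:
  W1: {r,u,v,x,y} {z}
  W2: {q,r,u,v,w,x,y,z} {s,a}
  W3: {q,r,t,v,x,y,z} {s,a}
  W4: {q,r,t,u,v,x,y,z} {a}
  W5: {p,q,r,t,u,v,x,y,z} {s,a}
  W12: {r,u,v,x,y} {z}
  W13: {r,v,x,y} {z}
  W14: {r,u,v,x,y} {z}
  W15: {r,u,v,x,y} {z}
  W23: {q,r,v,x,y} {s,a} {z}
  W24: {q,r,u,v,x,y} {z} {a}
  W25: {q,r,u,v,x,y} {s,a} {z}
  W34: {q,r,t,v,x,y,z} {a}
  W35: {q,r,t,v,x,y,z} {s,a}
  W45: {q,r,t,u,v,x,y,z} {a}
  W123: {r,v,x,y} {z}
  W124: {r,u,v,x,y} {z}
  W125: {r,u,v,x,y} {z}
  W134: {r,v,x,y} {z}
  W135: {r,v,x,y} {z}
  W145: {r,u,v,x,y} {z}
  W234: {q,r,v,x,y} {z} {a}
  W235: {q,r,v,x,y} {s,a} {z}
  W245: {q,r,u,v,x,y} {z} {a}
  W345: {q,r,t,v,x,y,z} {a}
  W1234: {r,v,x,y} {z}
  W1235: {r,v,x,y} {z}
  W1245: {r,u,v,x,y} {z}
  W1345: {r,v,x,y} {z}
  W2345: {q,r,v,x,y} {z} {a}
  W12345: {r,v,x,y} {z}
C dims 10,23,23,11; δ0: rk 8, SNF 1^8; δ1: rk 14, SNF 1^14; δ2: rk 9, SNF 1^9
degree 0: 10−8−0 = 2 → Ȟ^0 ≅ Z^2
degree 1: 23−14−8 = 1 → Ȟ^1 ≅ Z
degree 2: 23−9−14 = 0 → Ȟ^2 ≅ 0


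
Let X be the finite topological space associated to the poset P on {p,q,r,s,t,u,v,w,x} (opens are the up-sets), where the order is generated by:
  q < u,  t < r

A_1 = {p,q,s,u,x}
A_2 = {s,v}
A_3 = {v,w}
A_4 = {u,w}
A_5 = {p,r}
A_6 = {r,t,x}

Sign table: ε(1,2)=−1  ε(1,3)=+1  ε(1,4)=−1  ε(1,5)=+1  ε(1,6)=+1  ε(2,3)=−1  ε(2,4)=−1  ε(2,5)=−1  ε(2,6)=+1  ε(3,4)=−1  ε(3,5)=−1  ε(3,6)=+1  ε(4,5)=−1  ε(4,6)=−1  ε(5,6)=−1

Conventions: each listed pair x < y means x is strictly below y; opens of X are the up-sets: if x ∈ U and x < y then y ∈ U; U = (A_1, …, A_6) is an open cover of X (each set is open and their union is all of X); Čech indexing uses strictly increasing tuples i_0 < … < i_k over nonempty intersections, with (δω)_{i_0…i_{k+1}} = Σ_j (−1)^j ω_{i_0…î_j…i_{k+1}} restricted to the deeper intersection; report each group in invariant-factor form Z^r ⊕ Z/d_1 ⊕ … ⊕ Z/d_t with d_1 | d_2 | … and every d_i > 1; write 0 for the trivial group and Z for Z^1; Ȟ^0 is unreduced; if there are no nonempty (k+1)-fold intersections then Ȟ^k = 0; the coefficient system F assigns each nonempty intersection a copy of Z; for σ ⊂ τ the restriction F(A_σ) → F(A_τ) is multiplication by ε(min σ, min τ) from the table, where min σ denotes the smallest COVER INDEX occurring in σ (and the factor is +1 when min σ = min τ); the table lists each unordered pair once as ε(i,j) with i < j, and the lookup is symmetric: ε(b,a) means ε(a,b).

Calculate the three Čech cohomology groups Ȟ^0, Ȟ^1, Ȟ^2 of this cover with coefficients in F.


intersection data:
  A12={s} A14={u} A15={p} A16={x} A23={v} A34={w} A56={r}
C dims 6,7; δ0: rk 6, SNF 1^5·2
Ȟ^0 = (6 − 6) − 0 = 0, so Ȟ^0 ≅ 0
Ȟ^1 = (7 − 0) − 6 = 1 plus torsion [2], so Ȟ^1 ≅ Z ⊕ Z/2
Ȟ^2 = (0 − 0) − 0 = 0, so Ȟ^2 ≅ 0

Ȟ^0(U;F) ≅ 0, Ȟ^1(U;F) ≅ Z ⊕ Z/2 and Ȟ^2(U;F) ≅ 0
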